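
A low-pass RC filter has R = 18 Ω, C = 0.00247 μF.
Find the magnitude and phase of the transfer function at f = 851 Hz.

Step 1 — Angular frequency: ω = 2π·851 = 5347 rad/s.
Step 2 — Transfer function: H(jω) = 1/(1 + jωRC).
Step 3 — Denominator: 1 + jωRC = 1 + j·5347·18·2.47e-09 = 1 + j0.0002377.
Step 4 — H = 1 - j0.0002377.
Step 5 — Magnitude: |H| = 1 (-0.0 dB); phase: φ = -0.0°.

|H| = 1 (-0.0 dB), φ = -0.0°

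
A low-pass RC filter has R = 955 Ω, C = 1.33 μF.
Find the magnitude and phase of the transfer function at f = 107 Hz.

Step 1 — Angular frequency: ω = 2π·107 = 672.3 rad/s.
Step 2 — Transfer function: H(jω) = 1/(1 + jωRC).
Step 3 — Denominator: 1 + jωRC = 1 + j·672.3·955·1.33e-06 = 1 + j0.8539.
Step 4 — H = 0.5783 - j0.4938.
Step 5 — Magnitude: |H| = 0.7605 (-2.4 dB); phase: φ = -40.5°.

|H| = 0.7605 (-2.4 dB), φ = -40.5°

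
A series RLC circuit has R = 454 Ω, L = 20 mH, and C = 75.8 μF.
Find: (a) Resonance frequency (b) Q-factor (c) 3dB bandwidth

Step 1 — Resonance condition Im(Z)=0 gives ω₀ = 1/√(LC).
Step 2 — ω₀ = 1/√(0.02·7.58e-05) = 812.2 rad/s.
Step 3 — f₀ = ω₀/(2π) = 129.3 Hz.
Step 4 — Series Q: Q = ω₀L/R = 812.2·0.02/454 = 0.03578.
Step 5 — 3dB bandwidth: Δω = ω₀/Q = 2.27e+04 rad/s; BW = Δω/(2π) = 3613 Hz.

(a) f₀ = 129.3 Hz  (b) Q = 0.03578  (c) BW = 3613 Hz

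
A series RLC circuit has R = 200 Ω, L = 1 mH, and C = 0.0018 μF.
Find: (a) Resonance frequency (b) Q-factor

Step 1 — Resonance condition Im(Z)=0 gives ω₀ = 1/√(LC).
Step 2 — ω₀ = 1/√(0.001·1.8e-09) = 7.454e+05 rad/s.
Step 3 — f₀ = ω₀/(2π) = 1.186e+05 Hz.
Step 4 — Series Q: Q = ω₀L/R = 7.454e+05·0.001/200 = 3.727.

(a) f₀ = 1.186e+05 Hz  (b) Q = 3.727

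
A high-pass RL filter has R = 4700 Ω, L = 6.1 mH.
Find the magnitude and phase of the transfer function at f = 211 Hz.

Step 1 — Angular frequency: ω = 2π·211 = 1326 rad/s.
Step 2 — Transfer function: H(jω) = jωL/(R + jωL).
Step 3 — Numerator jωL = j·8.087; denominator R + jωL = 4700 + j8.087.
Step 4 — H = 2.961e-06 + j0.001721.
Step 5 — Magnitude: |H| = 0.001721 (-55.3 dB); phase: φ = 89.9°.

|H| = 0.001721 (-55.3 dB), φ = 89.9°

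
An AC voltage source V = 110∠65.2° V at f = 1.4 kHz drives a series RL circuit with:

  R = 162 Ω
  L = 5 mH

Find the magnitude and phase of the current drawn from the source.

Step 1 — Angular frequency: ω = 2π·f = 2π·1400 = 8796 rad/s.
Step 2 — Component impedances:
  R: Z = R = 162 Ω
  L: Z = jωL = j·8796·0.005 = 0 + j43.98 Ω
Step 3 — Series combination: Z_total = R + L = 162 + j43.98 Ω = 167.9∠15.2° Ω.
Step 4 — Source phasor: V = 110∠65.2° V = 46.14 + j99.86 V.
Step 5 — Ohm's law: I = V / Z_total = (46.14 + j99.86) / (162 + j43.98) = 0.4211 + j0.5021 A.
Step 6 — Convert to polar: |I| = 0.6553 A, ∠I = 50.0°.

I = 0.6553∠50.0° A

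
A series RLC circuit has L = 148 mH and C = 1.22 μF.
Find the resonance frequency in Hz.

Step 1 — Resonance condition Im(Z)=0 gives ω₀ = 1/√(LC).
Step 2 — ω₀ = 1/√(0.148·1.22e-06) = 2353 rad/s.
Step 3 — f₀ = ω₀/(2π) = 374.5 Hz.

f₀ = 374.5 Hz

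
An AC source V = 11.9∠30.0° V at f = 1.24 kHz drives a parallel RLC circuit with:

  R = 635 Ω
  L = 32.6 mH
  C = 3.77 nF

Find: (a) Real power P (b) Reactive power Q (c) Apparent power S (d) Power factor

Step 1 — Angular frequency: ω = 2π·f = 2π·1240 = 7791 rad/s.
Step 2 — Component impedances:
  R: Z = R = 635 Ω
  L: Z = jωL = j·7791·0.0326 = 0 + j254 Ω
  C: Z = 1/(jωC) = -j/(ω·C) = 0 - j3.405e+04 Ω
Step 3 — Parallel combination: 1/Z_total = 1/R + 1/L + 1/C; Z_total = 88.72 + j220.1 Ω = 237.4∠68.1° Ω.
Step 4 — Source phasor: V = 11.9∠30.0° V = 10.31 + j5.95 V.
Step 5 — Current: I = V / Z = 0.03948 - j0.0309 A = 0.05014∠-38.1° A.
Step 6 — Complex power: S = V·I* = 0.223 + j0.5534 VA.
Step 7 — Real power: P = Re(S) = 0.223 W.
Step 8 — Reactive power: Q = Im(S) = 0.5534 VAR.
Step 9 — Apparent power: |S| = 0.5966 VA.
Step 10 — Power factor: PF = P/|S| = 0.3738 (lagging).

(a) P = 0.223 W  (b) Q = 0.5534 VAR  (c) S = 0.5966 VA  (d) PF = 0.3738 (lagging)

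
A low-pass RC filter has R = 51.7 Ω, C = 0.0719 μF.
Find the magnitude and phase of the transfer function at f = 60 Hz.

Step 1 — Angular frequency: ω = 2π·60 = 377 rad/s.
Step 2 — Transfer function: H(jω) = 1/(1 + jωRC).
Step 3 — Denominator: 1 + jωRC = 1 + j·377·51.7·7.19e-08 = 1 + j0.001401.
Step 4 — H = 1 - j0.001401.
Step 5 — Magnitude: |H| = 1 (-0.0 dB); phase: φ = -0.1°.

|H| = 1 (-0.0 dB), φ = -0.1°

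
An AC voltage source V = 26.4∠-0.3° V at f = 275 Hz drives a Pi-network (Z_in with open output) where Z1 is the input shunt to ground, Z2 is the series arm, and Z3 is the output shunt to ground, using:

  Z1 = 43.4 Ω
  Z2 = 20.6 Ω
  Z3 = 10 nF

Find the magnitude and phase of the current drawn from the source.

Step 1 — Angular frequency: ω = 2π·f = 2π·275 = 1728 rad/s.
Step 2 — Component impedances:
  Z1: Z = R = 43.4 Ω
  Z2: Z = R = 20.6 Ω
  Z3: Z = 1/(jωC) = -j/(ω·C) = 0 - j5.787e+04 Ω
Step 3 — With open output, the series arm Z2 and the output shunt Z3 appear in series to ground: Z2 + Z3 = 20.6 - j5.787e+04 Ω.
Step 4 — Parallel with input shunt Z1: Z_in = Z1 || (Z2 + Z3) = 43.4 - j0.03255 Ω = 43.4∠-0.0° Ω.
Step 5 — Source phasor: V = 26.4∠-0.3° V = 26.4 - j0.1382 V.
Step 6 — Ohm's law: I = V / Z_total = (26.4 - j0.1382) / (43.4 - j0.03255) = 0.6083 - j0.002729 A.
Step 7 — Convert to polar: |I| = 0.6083 A, ∠I = -0.3°.

I = 0.6083∠-0.3° A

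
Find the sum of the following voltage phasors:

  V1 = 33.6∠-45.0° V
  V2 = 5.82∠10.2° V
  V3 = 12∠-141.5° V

Step 1 — Convert each phasor to rectangular form:
  V1 = 33.6·(cos(-45.0°) + j·sin(-45.0°)) = 23.76 - j23.76 V
  V2 = 5.82·(cos(10.2°) + j·sin(10.2°)) = 5.728 + j1.031 V
  V3 = 12·(cos(-141.5°) + j·sin(-141.5°)) = -9.391 - j7.47 V
Step 2 — Sum components: V_total = 20.1 - j30.2 V.
Step 3 — Convert to polar: |V_total| = 36.27 V, ∠V_total = -56.4°.

V_total = 36.27∠-56.4° V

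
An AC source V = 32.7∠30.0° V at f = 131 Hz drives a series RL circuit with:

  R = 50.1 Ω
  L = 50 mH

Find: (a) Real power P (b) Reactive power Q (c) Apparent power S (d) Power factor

Step 1 — Angular frequency: ω = 2π·f = 2π·131 = 823.1 rad/s.
Step 2 — Component impedances:
  R: Z = R = 50.1 Ω
  L: Z = jωL = j·823.1·0.05 = 0 + j41.15 Ω
Step 3 — Series combination: Z_total = R + L = 50.1 + j41.15 Ω = 64.84∠39.4° Ω.
Step 4 — Source phasor: V = 32.7∠30.0° V = 28.32 + j16.35 V.
Step 5 — Current: I = V / Z = 0.4976 - j0.08239 A = 0.5043∠-9.4° A.
Step 6 — Complex power: S = V·I* = 12.74 + j10.47 VA.
Step 7 — Real power: P = Re(S) = 12.74 W.
Step 8 — Reactive power: Q = Im(S) = 10.47 VAR.
Step 9 — Apparent power: |S| = 16.49 VA.
Step 10 — Power factor: PF = P/|S| = 0.7727 (lagging).

(a) P = 12.74 W  (b) Q = 10.47 VAR  (c) S = 16.49 VA  (d) PF = 0.7727 (lagging)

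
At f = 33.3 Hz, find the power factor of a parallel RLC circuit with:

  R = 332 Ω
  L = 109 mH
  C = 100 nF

Step 1 — Angular frequency: ω = 2π·f = 2π·33.3 = 209.2 rad/s.
Step 2 — Component impedances:
  R: Z = R = 332 Ω
  L: Z = jωL = j·209.2·0.109 = 0 + j22.81 Ω
  C: Z = 1/(jωC) = -j/(ω·C) = 0 - j4.779e+04 Ω
Step 3 — Parallel combination: 1/Z_total = 1/R + 1/L + 1/C; Z_total = 1.561 + j22.71 Ω = 22.76∠86.1° Ω.
Step 4 — Power factor: PF = cos(φ) = Re(Z)/|Z| = 1.5607/22.763 = 0.06856.
Step 5 — Type: Im(Z) = 22.71 ⇒ lagging (phase φ = 86.1°).

PF = 0.06856 (lagging, φ = 86.1°)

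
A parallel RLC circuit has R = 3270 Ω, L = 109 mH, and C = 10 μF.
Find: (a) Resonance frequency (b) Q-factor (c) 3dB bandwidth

Step 1 — Resonance: ω₀ = 1/√(LC) = 1/√(0.109·1e-05) = 957.8 rad/s.
Step 2 — f₀ = ω₀/(2π) = 152.4 Hz.
Step 3 — Parallel Q: Q = R/(ω₀L) = 3270/(957.8·0.109) = 31.32.
Step 4 — Bandwidth: Δω = ω₀/Q = 30.58 rad/s; BW = Δω/(2π) = 4.867 Hz.

(a) f₀ = 152.4 Hz  (b) Q = 31.32  (c) BW = 4.867 Hz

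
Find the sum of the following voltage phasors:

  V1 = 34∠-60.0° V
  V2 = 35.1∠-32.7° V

Step 1 — Convert each phasor to rectangular form:
  V1 = 34·(cos(-60.0°) + j·sin(-60.0°)) = 17 - j29.44 V
  V2 = 35.1·(cos(-32.7°) + j·sin(-32.7°)) = 29.54 - j18.96 V
Step 2 — Sum components: V_total = 46.54 - j48.41 V.
Step 3 — Convert to polar: |V_total| = 67.15 V, ∠V_total = -46.1°.

V_total = 67.15∠-46.1° V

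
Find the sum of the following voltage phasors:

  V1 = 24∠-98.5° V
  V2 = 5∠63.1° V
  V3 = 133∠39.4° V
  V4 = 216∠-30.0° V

Step 1 — Convert each phasor to rectangular form:
  V1 = 24·(cos(-98.5°) + j·sin(-98.5°)) = -3.547 - j23.74 V
  V2 = 5·(cos(63.1°) + j·sin(63.1°)) = 2.262 + j4.459 V
  V3 = 133·(cos(39.4°) + j·sin(39.4°)) = 102.8 + j84.42 V
  V4 = 216·(cos(-30.0°) + j·sin(-30.0°)) = 187.1 - j108 V
Step 2 — Sum components: V_total = 288.5 - j42.86 V.
Step 3 — Convert to polar: |V_total| = 291.7 V, ∠V_total = -8.4°.

V_total = 291.7∠-8.4° V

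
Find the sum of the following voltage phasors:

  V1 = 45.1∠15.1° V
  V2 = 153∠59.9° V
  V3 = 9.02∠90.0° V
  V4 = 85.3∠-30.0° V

Step 1 — Convert each phasor to rectangular form:
  V1 = 45.1·(cos(15.1°) + j·sin(15.1°)) = 43.54 + j11.75 V
  V2 = 153·(cos(59.9°) + j·sin(59.9°)) = 76.73 + j132.4 V
  V3 = 9.02·(cos(90.0°) + j·sin(90.0°)) = 0 + j9.02 V
  V4 = 85.3·(cos(-30.0°) + j·sin(-30.0°)) = 73.87 - j42.65 V
Step 2 — Sum components: V_total = 194.1 + j110.5 V.
Step 3 — Convert to polar: |V_total| = 223.4 V, ∠V_total = 29.6°.

V_total = 223.4∠29.6° V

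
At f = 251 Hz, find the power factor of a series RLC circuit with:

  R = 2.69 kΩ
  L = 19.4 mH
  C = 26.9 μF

Step 1 — Angular frequency: ω = 2π·f = 2π·251 = 1577 rad/s.
Step 2 — Component impedances:
  R: Z = R = 2690 Ω
  L: Z = jωL = j·1577·0.0194 = 0 + j30.6 Ω
  C: Z = 1/(jωC) = -j/(ω·C) = 0 - j23.57 Ω
Step 3 — Series combination: Z_total = R + L + C = 2690 + j7.023 Ω = 2690∠0.1° Ω.
Step 4 — Power factor: PF = cos(φ) = Re(Z)/|Z| = 2690/2690 = 1.
Step 5 — Type: Im(Z) = 7.023 ⇒ lagging (phase φ = 0.1°).

PF = 1 (lagging, φ = 0.1°)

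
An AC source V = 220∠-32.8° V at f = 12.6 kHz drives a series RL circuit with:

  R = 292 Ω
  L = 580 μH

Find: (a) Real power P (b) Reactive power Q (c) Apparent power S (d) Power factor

Step 1 — Angular frequency: ω = 2π·f = 2π·1.26e+04 = 7.917e+04 rad/s.
Step 2 — Component impedances:
  R: Z = R = 292 Ω
  L: Z = jωL = j·7.917e+04·0.00058 = 0 + j45.92 Ω
Step 3 — Series combination: Z_total = R + L = 292 + j45.92 Ω = 295.6∠8.9° Ω.
Step 4 — Source phasor: V = 220∠-32.8° V = 184.9 - j119.2 V.
Step 5 — Current: I = V / Z = 0.5554 - j0.4955 A = 0.7443∠-41.7° A.
Step 6 — Complex power: S = V·I* = 161.8 + j25.44 VA.
Step 7 — Real power: P = Re(S) = 161.8 W.
Step 8 — Reactive power: Q = Im(S) = 25.44 VAR.
Step 9 — Apparent power: |S| = 163.7 VA.
Step 10 — Power factor: PF = P/|S| = 0.9879 (lagging).

(a) P = 161.8 W  (b) Q = 25.44 VAR  (c) S = 163.7 VA  (d) PF = 0.9879 (lagging)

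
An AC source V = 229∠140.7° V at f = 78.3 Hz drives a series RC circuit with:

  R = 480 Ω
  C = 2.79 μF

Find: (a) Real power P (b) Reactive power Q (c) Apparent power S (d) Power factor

Step 1 — Angular frequency: ω = 2π·f = 2π·78.3 = 492 rad/s.
Step 2 — Component impedances:
  R: Z = R = 480 Ω
  C: Z = 1/(jωC) = -j/(ω·C) = 0 - j728.5 Ω
Step 3 — Series combination: Z_total = R + C = 480 - j728.5 Ω = 872.5∠-56.6° Ω.
Step 4 — Source phasor: V = 229∠140.7° V = -177.2 + j145 V.
Step 5 — Current: I = V / Z = -0.2506 - j0.07815 A = 0.2625∠-162.7° A.
Step 6 — Complex power: S = V·I* = 33.07 - j50.19 VA.
Step 7 — Real power: P = Re(S) = 33.07 W.
Step 8 — Reactive power: Q = Im(S) = -50.19 VAR.
Step 9 — Apparent power: |S| = 60.11 VA.
Step 10 — Power factor: PF = P/|S| = 0.5502 (leading).

(a) P = 33.07 W  (b) Q = -50.19 VAR  (c) S = 60.11 VA  (d) PF = 0.5502 (leading)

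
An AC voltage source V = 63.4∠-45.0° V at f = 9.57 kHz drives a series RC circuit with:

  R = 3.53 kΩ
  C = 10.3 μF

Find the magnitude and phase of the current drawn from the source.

Step 1 — Angular frequency: ω = 2π·f = 2π·9570 = 6.013e+04 rad/s.
Step 2 — Component impedances:
  R: Z = R = 3530 Ω
  C: Z = 1/(jωC) = -j/(ω·C) = 0 - j1.615 Ω
Step 3 — Series combination: Z_total = R + C = 3530 - j1.615 Ω = 3530∠-0.0° Ω.
Step 4 — Source phasor: V = 63.4∠-45.0° V = 44.83 - j44.83 V.
Step 5 — Ohm's law: I = V / Z_total = (44.83 - j44.83) / (3530 - j1.615) = 0.01271 - j0.01269 A.
Step 6 — Convert to polar: |I| = 0.01796 A, ∠I = -45.0°.

I = 0.01796∠-45.0° A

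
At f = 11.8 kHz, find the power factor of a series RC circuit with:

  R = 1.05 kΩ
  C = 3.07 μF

Step 1 — Angular frequency: ω = 2π·f = 2π·1.18e+04 = 7.414e+04 rad/s.
Step 2 — Component impedances:
  R: Z = R = 1050 Ω
  C: Z = 1/(jωC) = -j/(ω·C) = 0 - j4.393 Ω
Step 3 — Series combination: Z_total = R + C = 1050 - j4.393 Ω = 1050∠-0.2° Ω.
Step 4 — Power factor: PF = cos(φ) = Re(Z)/|Z| = 1050/1050 = 1.
Step 5 — Type: Im(Z) = -4.393 ⇒ leading (phase φ = -0.2°).

PF = 1 (leading, φ = -0.2°)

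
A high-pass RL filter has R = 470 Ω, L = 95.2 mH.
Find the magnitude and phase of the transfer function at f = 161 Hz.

Step 1 — Angular frequency: ω = 2π·161 = 1012 rad/s.
Step 2 — Transfer function: H(jω) = jωL/(R + jωL).
Step 3 — Numerator jωL = j·96.3; denominator R + jωL = 470 + j96.3.
Step 4 — H = 0.04029 + j0.1966.
Step 5 — Magnitude: |H| = 0.2007 (-13.9 dB); phase: φ = 78.4°.

|H| = 0.2007 (-13.9 dB), φ = 78.4°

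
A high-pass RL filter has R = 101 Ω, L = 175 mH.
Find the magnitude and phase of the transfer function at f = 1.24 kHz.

Step 1 — Angular frequency: ω = 2π·1240 = 7791 rad/s.
Step 2 — Transfer function: H(jω) = jωL/(R + jωL).
Step 3 — Numerator jωL = j·1363; denominator R + jωL = 101 + j1363.
Step 4 — H = 0.9945 + j0.07367.
Step 5 — Magnitude: |H| = 0.9973 (-0.0 dB); phase: φ = 4.2°.

|H| = 0.9973 (-0.0 dB), φ = 4.2°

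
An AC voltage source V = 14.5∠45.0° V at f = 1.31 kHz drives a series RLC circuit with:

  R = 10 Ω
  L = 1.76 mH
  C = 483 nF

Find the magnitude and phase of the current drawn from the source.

Step 1 — Angular frequency: ω = 2π·f = 2π·1310 = 8231 rad/s.
Step 2 — Component impedances:
  R: Z = R = 10 Ω
  L: Z = jωL = j·8231·0.00176 = 0 + j14.49 Ω
  C: Z = 1/(jωC) = -j/(ω·C) = 0 - j251.5 Ω
Step 3 — Series combination: Z_total = R + L + C = 10 - j237.1 Ω = 237.3∠-87.6° Ω.
Step 4 — Source phasor: V = 14.5∠45.0° V = 10.25 + j10.25 V.
Step 5 — Ohm's law: I = V / Z_total = (10.25 + j10.25) / (10 - j237.1) = -0.04135 + j0.045 A.
Step 6 — Convert to polar: |I| = 0.06111 A, ∠I = 132.6°.

I = 0.06111∠132.6° A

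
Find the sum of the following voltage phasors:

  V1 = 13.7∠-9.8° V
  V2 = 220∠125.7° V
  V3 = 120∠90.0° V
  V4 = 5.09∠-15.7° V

Step 1 — Convert each phasor to rectangular form:
  V1 = 13.7·(cos(-9.8°) + j·sin(-9.8°)) = 13.5 - j2.332 V
  V2 = 220·(cos(125.7°) + j·sin(125.7°)) = -128.4 + j178.7 V
  V3 = 120·(cos(90.0°) + j·sin(90.0°)) = 0 + j120 V
  V4 = 5.09·(cos(-15.7°) + j·sin(-15.7°)) = 4.9 - j1.377 V
Step 2 — Sum components: V_total = -110 + j294.9 V.
Step 3 — Convert to polar: |V_total| = 314.8 V, ∠V_total = 110.4°.

V_total = 314.8∠110.4° V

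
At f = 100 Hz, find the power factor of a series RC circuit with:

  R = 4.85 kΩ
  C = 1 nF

Step 1 — Angular frequency: ω = 2π·f = 2π·100 = 628.3 rad/s.
Step 2 — Component impedances:
  R: Z = R = 4850 Ω
  C: Z = 1/(jωC) = -j/(ω·C) = 0 - j1.592e+06 Ω
Step 3 — Series combination: Z_total = R + C = 4850 - j1.592e+06 Ω = 1.592e+06∠-89.8° Ω.
Step 4 — Power factor: PF = cos(φ) = Re(Z)/|Z| = 4850/1.5916e+06 = 0.003047.
Step 5 — Type: Im(Z) = -1.592e+06 ⇒ leading (phase φ = -89.8°).

PF = 0.003047 (leading, φ = -89.8°)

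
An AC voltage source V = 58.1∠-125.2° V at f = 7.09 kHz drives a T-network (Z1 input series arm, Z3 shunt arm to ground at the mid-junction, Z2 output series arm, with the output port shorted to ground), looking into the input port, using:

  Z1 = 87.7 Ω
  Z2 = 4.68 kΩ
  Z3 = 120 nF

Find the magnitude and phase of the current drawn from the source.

Step 1 — Angular frequency: ω = 2π·f = 2π·7090 = 4.455e+04 rad/s.
Step 2 — Component impedances:
  Z1: Z = R = 87.7 Ω
  Z2: Z = R = 4680 Ω
  Z3: Z = 1/(jωC) = -j/(ω·C) = 0 - j187.1 Ω
Step 3 — With the output port shorted to ground, the output series arm Z2 runs from the junction to ground; the shunt arm Z3 also runs from the junction to ground. They appear in parallel: Z3 || Z2 = 7.465 - j186.8 Ω.
Step 4 — Series with input arm Z1: Z_in = Z1 + (Z3 || Z2) = 95.17 - j186.8 Ω = 209.6∠-63.0° Ω.
Step 5 — Source phasor: V = 58.1∠-125.2° V = -33.49 - j47.48 V.
Step 6 — Ohm's law: I = V / Z_total = (-33.49 - j47.48) / (95.17 - j186.8) = 0.1293 - j0.2452 A.
Step 7 — Convert to polar: |I| = 0.2772 A, ∠I = -62.2°.

I = 0.2772∠-62.2° A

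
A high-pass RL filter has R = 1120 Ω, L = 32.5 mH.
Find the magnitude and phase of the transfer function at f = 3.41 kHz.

Step 1 — Angular frequency: ω = 2π·3410 = 2.143e+04 rad/s.
Step 2 — Transfer function: H(jω) = jωL/(R + jωL).
Step 3 — Numerator jωL = j·696.3; denominator R + jωL = 1120 + j696.3.
Step 4 — H = 0.2788 + j0.4484.
Step 5 — Magnitude: |H| = 0.528 (-5.5 dB); phase: φ = 58.1°.

|H| = 0.528 (-5.5 dB), φ = 58.1°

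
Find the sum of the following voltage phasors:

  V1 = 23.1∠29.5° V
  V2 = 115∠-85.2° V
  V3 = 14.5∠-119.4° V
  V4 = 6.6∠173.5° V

Step 1 — Convert each phasor to rectangular form:
  V1 = 23.1·(cos(29.5°) + j·sin(29.5°)) = 20.11 + j11.37 V
  V2 = 115·(cos(-85.2°) + j·sin(-85.2°)) = 9.623 - j114.6 V
  V3 = 14.5·(cos(-119.4°) + j·sin(-119.4°)) = -7.118 - j12.63 V
  V4 = 6.6·(cos(173.5°) + j·sin(173.5°)) = -6.558 + j0.7471 V
Step 2 — Sum components: V_total = 16.05 - j115.1 V.
Step 3 — Convert to polar: |V_total| = 116.2 V, ∠V_total = -82.1°.

V_total = 116.2∠-82.1° V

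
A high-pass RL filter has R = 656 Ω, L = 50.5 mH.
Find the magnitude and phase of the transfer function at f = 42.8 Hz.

Step 1 — Angular frequency: ω = 2π·42.8 = 268.9 rad/s.
Step 2 — Transfer function: H(jω) = jωL/(R + jωL).
Step 3 — Numerator jωL = j·13.58; denominator R + jωL = 656 + j13.58.
Step 4 — H = 0.0004284 + j0.02069.
Step 5 — Magnitude: |H| = 0.0207 (-33.7 dB); phase: φ = 88.8°.

|H| = 0.0207 (-33.7 dB), φ = 88.8°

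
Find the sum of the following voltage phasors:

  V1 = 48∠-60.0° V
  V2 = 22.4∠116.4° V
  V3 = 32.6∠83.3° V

Step 1 — Convert each phasor to rectangular form:
  V1 = 48·(cos(-60.0°) + j·sin(-60.0°)) = 24 - j41.57 V
  V2 = 22.4·(cos(116.4°) + j·sin(116.4°)) = -9.96 + j20.06 V
  V3 = 32.6·(cos(83.3°) + j·sin(83.3°)) = 3.803 + j32.38 V
Step 2 — Sum components: V_total = 17.84 + j10.87 V.
Step 3 — Convert to polar: |V_total| = 20.89 V, ∠V_total = 31.4°.

V_total = 20.89∠31.4° V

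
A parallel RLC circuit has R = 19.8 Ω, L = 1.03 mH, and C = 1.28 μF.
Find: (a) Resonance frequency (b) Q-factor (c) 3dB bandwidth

Step 1 — Resonance: ω₀ = 1/√(LC) = 1/√(0.00103·1.28e-06) = 2.754e+04 rad/s.
Step 2 — f₀ = ω₀/(2π) = 4383 Hz.
Step 3 — Parallel Q: Q = R/(ω₀L) = 19.8/(2.754e+04·0.00103) = 0.698.
Step 4 — Bandwidth: Δω = ω₀/Q = 3.946e+04 rad/s; BW = Δω/(2π) = 6280 Hz.

(a) f₀ = 4383 Hz  (b) Q = 0.698  (c) BW = 6280 Hz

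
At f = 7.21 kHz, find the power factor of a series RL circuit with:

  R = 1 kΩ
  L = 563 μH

Step 1 — Angular frequency: ω = 2π·f = 2π·7210 = 4.53e+04 rad/s.
Step 2 — Component impedances:
  R: Z = R = 1000 Ω
  L: Z = jωL = j·4.53e+04·0.000563 = 0 + j25.5 Ω
Step 3 — Series combination: Z_total = R + L = 1000 + j25.5 Ω = 1000∠1.5° Ω.
Step 4 — Power factor: PF = cos(φ) = Re(Z)/|Z| = 1000/1000.3 = 0.9997.
Step 5 — Type: Im(Z) = 25.5 ⇒ lagging (phase φ = 1.5°).

PF = 0.9997 (lagging, φ = 1.5°)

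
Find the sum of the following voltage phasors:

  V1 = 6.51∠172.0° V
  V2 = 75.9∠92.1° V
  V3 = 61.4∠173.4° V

Step 1 — Convert each phasor to rectangular form:
  V1 = 6.51·(cos(172.0°) + j·sin(172.0°)) = -6.447 + j0.906 V
  V2 = 75.9·(cos(92.1°) + j·sin(92.1°)) = -2.781 + j75.85 V
  V3 = 61.4·(cos(173.4°) + j·sin(173.4°)) = -60.99 + j7.057 V
Step 2 — Sum components: V_total = -70.22 + j83.81 V.
Step 3 — Convert to polar: |V_total| = 109.3 V, ∠V_total = 130.0°.

V_total = 109.3∠130.0° V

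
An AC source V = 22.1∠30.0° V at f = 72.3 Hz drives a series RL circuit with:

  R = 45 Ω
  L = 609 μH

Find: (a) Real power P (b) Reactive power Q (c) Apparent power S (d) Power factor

Step 1 — Angular frequency: ω = 2π·f = 2π·72.3 = 454.3 rad/s.
Step 2 — Component impedances:
  R: Z = R = 45 Ω
  L: Z = jωL = j·454.3·0.000609 = 0 + j0.2767 Ω
Step 3 — Series combination: Z_total = R + L = 45 + j0.2767 Ω = 45∠0.4° Ω.
Step 4 — Source phasor: V = 22.1∠30.0° V = 19.14 + j11.05 V.
Step 5 — Current: I = V / Z = 0.4268 + j0.2429 A = 0.4911∠29.6° A.
Step 6 — Complex power: S = V·I* = 10.85 + j0.06672 VA.
Step 7 — Real power: P = Re(S) = 10.85 W.
Step 8 — Reactive power: Q = Im(S) = 0.06672 VAR.
Step 9 — Apparent power: |S| = 10.85 VA.
Step 10 — Power factor: PF = P/|S| = 1 (lagging).

(a) P = 10.85 W  (b) Q = 0.06672 VAR  (c) S = 10.85 VA  (d) PF = 1 (lagging)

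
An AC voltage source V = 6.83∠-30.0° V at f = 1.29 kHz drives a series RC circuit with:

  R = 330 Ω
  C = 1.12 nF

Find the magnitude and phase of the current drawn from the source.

Step 1 — Angular frequency: ω = 2π·f = 2π·1290 = 8105 rad/s.
Step 2 — Component impedances:
  R: Z = R = 330 Ω
  C: Z = 1/(jωC) = -j/(ω·C) = 0 - j1.102e+05 Ω
Step 3 — Series combination: Z_total = R + C = 330 - j1.102e+05 Ω = 1.102e+05∠-89.8° Ω.
Step 4 — Source phasor: V = 6.83∠-30.0° V = 5.915 - j3.415 V.
Step 5 — Ohm's law: I = V / Z_total = (5.915 - j3.415) / (330 - j1.102e+05) = 3.116e-05 + j5.36e-05 A.
Step 6 — Convert to polar: |I| = 6.2e-05 A, ∠I = 59.8°.

I = 6.2e-05∠59.8° A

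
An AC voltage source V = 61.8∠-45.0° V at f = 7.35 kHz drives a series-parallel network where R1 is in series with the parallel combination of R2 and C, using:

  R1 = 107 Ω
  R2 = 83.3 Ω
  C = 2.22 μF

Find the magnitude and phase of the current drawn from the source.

Step 1 — Angular frequency: ω = 2π·f = 2π·7350 = 4.618e+04 rad/s.
Step 2 — Component impedances:
  R1: Z = R = 107 Ω
  R2: Z = R = 83.3 Ω
  C: Z = 1/(jωC) = -j/(ω·C) = 0 - j9.754 Ω
Step 3 — Parallel branch: R2 || C = 1/(1/R2 + 1/C) = 1.127 - j9.622 Ω.
Step 4 — Series with R1: Z_total = R1 + (R2 || C) = 108.1 - j9.622 Ω = 108.6∠-5.1° Ω.
Step 5 — Source phasor: V = 61.8∠-45.0° V = 43.7 - j43.7 V.
Step 6 — Ohm's law: I = V / Z_total = (43.7 - j43.7) / (108.1 - j9.622) = 0.4367 - j0.3653 A.
Step 7 — Convert to polar: |I| = 0.5693 A, ∠I = -39.9°.

I = 0.5693∠-39.9° A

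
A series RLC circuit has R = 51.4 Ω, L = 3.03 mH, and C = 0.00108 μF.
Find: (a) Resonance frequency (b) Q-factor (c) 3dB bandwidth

Step 1 — Resonance: ω₀ = 1/√(LC) = 1/√(0.00303·1.08e-09) = 5.528e+05 rad/s.
Step 2 — f₀ = ω₀/(2π) = 8.798e+04 Hz.
Step 3 — Series Q: Q = ω₀L/R = 5.528e+05·0.00303/51.4 = 32.59.
Step 4 — Bandwidth: Δω = ω₀/Q = 1.696e+04 rad/s; BW = Δω/(2π) = 2700 Hz.

(a) f₀ = 8.798e+04 Hz  (b) Q = 32.59  (c) BW = 2700 Hz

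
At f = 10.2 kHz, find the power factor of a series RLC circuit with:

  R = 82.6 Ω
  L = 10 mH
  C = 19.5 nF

Step 1 — Angular frequency: ω = 2π·f = 2π·1.02e+04 = 6.409e+04 rad/s.
Step 2 — Component impedances:
  R: Z = R = 82.6 Ω
  L: Z = jωL = j·6.409e+04·0.01 = 0 + j640.9 Ω
  C: Z = 1/(jωC) = -j/(ω·C) = 0 - j800.2 Ω
Step 3 — Series combination: Z_total = R + L + C = 82.6 - j159.3 Ω = 179.4∠-62.6° Ω.
Step 4 — Power factor: PF = cos(φ) = Re(Z)/|Z| = 82.6/179.43 = 0.4603.
Step 5 — Type: Im(Z) = -159.3 ⇒ leading (phase φ = -62.6°).

PF = 0.4603 (leading, φ = -62.6°)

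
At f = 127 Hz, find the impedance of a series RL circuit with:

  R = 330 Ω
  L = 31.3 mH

Step 1 — Angular frequency: ω = 2π·f = 2π·127 = 798 rad/s.
Step 2 — Component impedances:
  R: Z = R = 330 Ω
  L: Z = jωL = j·798·0.0313 = 0 + j24.98 Ω
Step 3 — Series combination: Z_total = R + L = 330 + j24.98 Ω = 330.9∠4.3° Ω.

Z = 330 + j24.98 Ω = 330.9∠4.3° Ω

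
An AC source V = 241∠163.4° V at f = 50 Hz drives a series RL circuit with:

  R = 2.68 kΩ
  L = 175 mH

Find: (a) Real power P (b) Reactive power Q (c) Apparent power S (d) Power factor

Step 1 — Angular frequency: ω = 2π·f = 2π·50 = 314.2 rad/s.
Step 2 — Component impedances:
  R: Z = R = 2680 Ω
  L: Z = jωL = j·314.2·0.175 = 0 + j54.98 Ω
Step 3 — Series combination: Z_total = R + L = 2680 + j54.98 Ω = 2681∠1.2° Ω.
Step 4 — Source phasor: V = 241∠163.4° V = -231 + j68.85 V.
Step 5 — Current: I = V / Z = -0.08561 + j0.02745 A = 0.08991∠162.2° A.
Step 6 — Complex power: S = V·I* = 21.66 + j0.4444 VA.
Step 7 — Real power: P = Re(S) = 21.66 W.
Step 8 — Reactive power: Q = Im(S) = 0.4444 VAR.
Step 9 — Apparent power: |S| = 21.67 VA.
Step 10 — Power factor: PF = P/|S| = 0.9998 (lagging).

(a) P = 21.66 W  (b) Q = 0.4444 VAR  (c) S = 21.67 VA  (d) PF = 0.9998 (lagging)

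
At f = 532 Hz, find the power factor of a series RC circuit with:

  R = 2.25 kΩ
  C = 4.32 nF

Step 1 — Angular frequency: ω = 2π·f = 2π·532 = 3343 rad/s.
Step 2 — Component impedances:
  R: Z = R = 2250 Ω
  C: Z = 1/(jωC) = -j/(ω·C) = 0 - j6.925e+04 Ω
Step 3 — Series combination: Z_total = R + C = 2250 - j6.925e+04 Ω = 6.929e+04∠-88.1° Ω.
Step 4 — Power factor: PF = cos(φ) = Re(Z)/|Z| = 2250/6.929e+04 = 0.03247.
Step 5 — Type: Im(Z) = -6.925e+04 ⇒ leading (phase φ = -88.1°).

PF = 0.03247 (leading, φ = -88.1°)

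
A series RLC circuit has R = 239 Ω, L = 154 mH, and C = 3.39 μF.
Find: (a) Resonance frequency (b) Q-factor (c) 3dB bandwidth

Step 1 — Resonance condition Im(Z)=0 gives ω₀ = 1/√(LC).
Step 2 — ω₀ = 1/√(0.154·3.39e-06) = 1384 rad/s.
Step 3 — f₀ = ω₀/(2π) = 220.3 Hz.
Step 4 — Series Q: Q = ω₀L/R = 1384·0.154/239 = 0.8918.
Step 5 — 3dB bandwidth: Δω = ω₀/Q = 1552 rad/s; BW = Δω/(2π) = 247 Hz.

(a) f₀ = 220.3 Hz  (b) Q = 0.8918  (c) BW = 247 Hz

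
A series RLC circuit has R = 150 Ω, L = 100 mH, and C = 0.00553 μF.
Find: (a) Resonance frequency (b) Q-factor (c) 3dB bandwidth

Step 1 — Resonance: ω₀ = 1/√(LC) = 1/√(0.1·5.53e-09) = 4.252e+04 rad/s.
Step 2 — f₀ = ω₀/(2π) = 6768 Hz.
Step 3 — Series Q: Q = ω₀L/R = 4.252e+04·0.1/150 = 28.35.
Step 4 — Bandwidth: Δω = ω₀/Q = 1500 rad/s; BW = Δω/(2π) = 238.7 Hz.

(a) f₀ = 6768 Hz  (b) Q = 28.35  (c) BW = 238.7 Hz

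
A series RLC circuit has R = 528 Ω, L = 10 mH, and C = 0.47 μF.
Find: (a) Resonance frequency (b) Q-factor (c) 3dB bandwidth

Step 1 — Resonance condition Im(Z)=0 gives ω₀ = 1/√(LC).
Step 2 — ω₀ = 1/√(0.01·4.7e-07) = 1.459e+04 rad/s.
Step 3 — f₀ = ω₀/(2π) = 2322 Hz.
Step 4 — Series Q: Q = ω₀L/R = 1.459e+04·0.01/528 = 0.2763.
Step 5 — 3dB bandwidth: Δω = ω₀/Q = 5.28e+04 rad/s; BW = Δω/(2π) = 8403 Hz.

(a) f₀ = 2322 Hz  (b) Q = 0.2763  (c) BW = 8403 Hz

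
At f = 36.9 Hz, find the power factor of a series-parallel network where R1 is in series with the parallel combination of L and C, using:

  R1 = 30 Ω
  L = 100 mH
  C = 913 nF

Step 1 — Angular frequency: ω = 2π·f = 2π·36.9 = 231.8 rad/s.
Step 2 — Component impedances:
  R1: Z = R = 30 Ω
  L: Z = jωL = j·231.8·0.1 = 0 + j23.18 Ω
  C: Z = 1/(jωC) = -j/(ω·C) = 0 - j4724 Ω
Step 3 — Parallel branch: L || C = 1/(1/L + 1/C) = 0 + j23.3 Ω.
Step 4 — Series with R1: Z_total = R1 + (L || C) = 30 + j23.3 Ω = 37.98∠37.8° Ω.
Step 5 — Power factor: PF = cos(φ) = Re(Z)/|Z| = 30/37.985 = 0.7898.
Step 6 — Type: Im(Z) = 23.3 ⇒ lagging (phase φ = 37.8°).

PF = 0.7898 (lagging, φ = 37.8°)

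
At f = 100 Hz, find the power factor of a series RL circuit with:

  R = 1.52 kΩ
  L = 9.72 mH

Step 1 — Angular frequency: ω = 2π·f = 2π·100 = 628.3 rad/s.
Step 2 — Component impedances:
  R: Z = R = 1520 Ω
  L: Z = jωL = j·628.3·0.00972 = 0 + j6.107 Ω
Step 3 — Series combination: Z_total = R + L = 1520 + j6.107 Ω = 1520∠0.2° Ω.
Step 4 — Power factor: PF = cos(φ) = Re(Z)/|Z| = 1520/1520 = 1.
Step 5 — Type: Im(Z) = 6.107 ⇒ lagging (phase φ = 0.2°).

PF = 1 (lagging, φ = 0.2°)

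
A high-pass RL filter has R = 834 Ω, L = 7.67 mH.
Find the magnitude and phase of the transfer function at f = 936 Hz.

Step 1 — Angular frequency: ω = 2π·936 = 5881 rad/s.
Step 2 — Transfer function: H(jω) = jωL/(R + jωL).
Step 3 — Numerator jωL = j·45.11; denominator R + jωL = 834 + j45.11.
Step 4 — H = 0.002917 + j0.05393.
Step 5 — Magnitude: |H| = 0.05401 (-25.4 dB); phase: φ = 86.9°.

|H| = 0.05401 (-25.4 dB), φ = 86.9°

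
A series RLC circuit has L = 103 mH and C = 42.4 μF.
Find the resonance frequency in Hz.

Step 1 — Resonance condition Im(Z)=0 gives ω₀ = 1/√(LC).
Step 2 — ω₀ = 1/√(0.103·4.24e-05) = 478.5 rad/s.
Step 3 — f₀ = ω₀/(2π) = 76.16 Hz.

f₀ = 76.16 Hz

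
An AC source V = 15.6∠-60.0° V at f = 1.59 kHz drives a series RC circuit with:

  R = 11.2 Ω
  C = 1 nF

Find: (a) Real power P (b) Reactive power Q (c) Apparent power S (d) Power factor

Step 1 — Angular frequency: ω = 2π·f = 2π·1590 = 9990 rad/s.
Step 2 — Component impedances:
  R: Z = R = 11.2 Ω
  C: Z = 1/(jωC) = -j/(ω·C) = 0 - j1.001e+05 Ω
Step 3 — Series combination: Z_total = R + C = 11.2 - j1.001e+05 Ω = 1.001e+05∠-90.0° Ω.
Step 4 — Source phasor: V = 15.6∠-60.0° V = 7.8 - j13.51 V.
Step 5 — Current: I = V / Z = 0.000135 + j7.791e-05 A = 0.0001558∠30.0° A.
Step 6 — Complex power: S = V·I* = 2.72e-07 - j0.002431 VA.
Step 7 — Real power: P = Re(S) = 2.72e-07 W.
Step 8 — Reactive power: Q = Im(S) = -0.002431 VAR.
Step 9 — Apparent power: |S| = 0.002431 VA.
Step 10 — Power factor: PF = P/|S| = 0.0001119 (leading).

(a) P = 2.72e-07 W  (b) Q = -0.002431 VAR  (c) S = 0.002431 VA  (d) PF = 0.0001119 (leading)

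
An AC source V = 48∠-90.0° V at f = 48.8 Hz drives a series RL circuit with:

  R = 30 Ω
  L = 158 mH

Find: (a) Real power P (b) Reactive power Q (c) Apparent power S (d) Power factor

Step 1 — Angular frequency: ω = 2π·f = 2π·48.8 = 306.6 rad/s.
Step 2 — Component impedances:
  R: Z = R = 30 Ω
  L: Z = jωL = j·306.6·0.158 = 0 + j48.45 Ω
Step 3 — Series combination: Z_total = R + L = 30 + j48.45 Ω = 56.98∠58.2° Ω.
Step 4 — Source phasor: V = 48∠-90.0° V = 0 - j48 V.
Step 5 — Current: I = V / Z = -0.7162 - j0.4435 A = 0.8424∠-148.2° A.
Step 6 — Complex power: S = V·I* = 21.29 + j34.38 VA.
Step 7 — Real power: P = Re(S) = 21.29 W.
Step 8 — Reactive power: Q = Im(S) = 34.38 VAR.
Step 9 — Apparent power: |S| = 40.43 VA.
Step 10 — Power factor: PF = P/|S| = 0.5265 (lagging).

(a) P = 21.29 W  (b) Q = 34.38 VAR  (c) S = 40.43 VA  (d) PF = 0.5265 (lagging)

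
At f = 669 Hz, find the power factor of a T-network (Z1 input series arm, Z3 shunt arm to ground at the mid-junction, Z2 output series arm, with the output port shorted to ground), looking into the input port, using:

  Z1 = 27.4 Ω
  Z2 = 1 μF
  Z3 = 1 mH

Step 1 — Angular frequency: ω = 2π·f = 2π·669 = 4203 rad/s.
Step 2 — Component impedances:
  Z1: Z = R = 27.4 Ω
  Z2: Z = 1/(jωC) = -j/(ω·C) = 0 - j237.9 Ω
  Z3: Z = jωL = j·4203·0.001 = 0 + j4.203 Ω
Step 3 — With the output port shorted to ground, the output series arm Z2 runs from the junction to ground; the shunt arm Z3 also runs from the junction to ground. They appear in parallel: Z3 || Z2 = 0 + j4.279 Ω.
Step 4 — Series with input arm Z1: Z_in = Z1 + (Z3 || Z2) = 27.4 + j4.279 Ω = 27.73∠8.9° Ω.
Step 5 — Power factor: PF = cos(φ) = Re(Z)/|Z| = 27.4/27.732 = 0.988.
Step 6 — Type: Im(Z) = 4.279 ⇒ lagging (phase φ = 8.9°).

PF = 0.988 (lagging, φ = 8.9°)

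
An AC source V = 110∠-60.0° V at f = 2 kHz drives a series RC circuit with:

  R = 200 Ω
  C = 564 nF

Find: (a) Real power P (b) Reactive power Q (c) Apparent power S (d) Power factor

Step 1 — Angular frequency: ω = 2π·f = 2π·2000 = 1.257e+04 rad/s.
Step 2 — Component impedances:
  R: Z = R = 200 Ω
  C: Z = 1/(jωC) = -j/(ω·C) = 0 - j141.1 Ω
Step 3 — Series combination: Z_total = R + C = 200 - j141.1 Ω = 244.8∠-35.2° Ω.
Step 4 — Source phasor: V = 110∠-60.0° V = 55 - j95.26 V.
Step 5 — Current: I = V / Z = 0.408 - j0.1885 A = 0.4494∠-24.8° A.
Step 6 — Complex power: S = V·I* = 40.4 - j28.5 VA.
Step 7 — Real power: P = Re(S) = 40.4 W.
Step 8 — Reactive power: Q = Im(S) = -28.5 VAR.
Step 9 — Apparent power: |S| = 49.44 VA.
Step 10 — Power factor: PF = P/|S| = 0.8171 (leading).

(a) P = 40.4 W  (b) Q = -28.5 VAR  (c) S = 49.44 VA  (d) PF = 0.8171 (leading)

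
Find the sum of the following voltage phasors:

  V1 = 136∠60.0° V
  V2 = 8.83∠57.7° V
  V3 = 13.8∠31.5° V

Step 1 — Convert each phasor to rectangular form:
  V1 = 136·(cos(60.0°) + j·sin(60.0°)) = 68 + j117.8 V
  V2 = 8.83·(cos(57.7°) + j·sin(57.7°)) = 4.718 + j7.464 V
  V3 = 13.8·(cos(31.5°) + j·sin(31.5°)) = 11.77 + j7.21 V
Step 2 — Sum components: V_total = 84.48 + j132.5 V.
Step 3 — Convert to polar: |V_total| = 157.1 V, ∠V_total = 57.5°.

V_total = 157.1∠57.5° V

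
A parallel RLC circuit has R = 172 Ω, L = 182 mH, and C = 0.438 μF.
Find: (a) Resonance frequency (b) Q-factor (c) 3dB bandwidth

Step 1 — Resonance: ω₀ = 1/√(LC) = 1/√(0.182·4.38e-07) = 3542 rad/s.
Step 2 — f₀ = ω₀/(2π) = 563.7 Hz.
Step 3 — Parallel Q: Q = R/(ω₀L) = 172/(3542·0.182) = 0.2668.
Step 4 — Bandwidth: Δω = ω₀/Q = 1.327e+04 rad/s; BW = Δω/(2π) = 2113 Hz.

(a) f₀ = 563.7 Hz  (b) Q = 0.2668  (c) BW = 2113 Hz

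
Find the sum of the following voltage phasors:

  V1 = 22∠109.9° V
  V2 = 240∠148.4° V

Step 1 — Convert each phasor to rectangular form:
  V1 = 22·(cos(109.9°) + j·sin(109.9°)) = -7.488 + j20.69 V
  V2 = 240·(cos(148.4°) + j·sin(148.4°)) = -204.4 + j125.8 V
Step 2 — Sum components: V_total = -211.9 + j146.4 V.
Step 3 — Convert to polar: |V_total| = 257.6 V, ∠V_total = 145.4°.

V_total = 257.6∠145.4° V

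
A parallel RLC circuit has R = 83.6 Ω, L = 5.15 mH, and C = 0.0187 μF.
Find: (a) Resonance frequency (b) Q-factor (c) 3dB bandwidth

Step 1 — Resonance: ω₀ = 1/√(LC) = 1/√(0.00515·1.87e-08) = 1.019e+05 rad/s.
Step 2 — f₀ = ω₀/(2π) = 1.622e+04 Hz.
Step 3 — Parallel Q: Q = R/(ω₀L) = 83.6/(1.019e+05·0.00515) = 0.1593.
Step 4 — Bandwidth: Δω = ω₀/Q = 6.397e+05 rad/s; BW = Δω/(2π) = 1.018e+05 Hz.

(a) f₀ = 1.622e+04 Hz  (b) Q = 0.1593  (c) BW = 1.018e+05 Hz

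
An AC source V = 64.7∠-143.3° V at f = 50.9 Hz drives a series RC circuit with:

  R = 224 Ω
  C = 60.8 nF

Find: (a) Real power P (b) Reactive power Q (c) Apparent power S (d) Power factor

Step 1 — Angular frequency: ω = 2π·f = 2π·50.9 = 319.8 rad/s.
Step 2 — Component impedances:
  R: Z = R = 224 Ω
  C: Z = 1/(jωC) = -j/(ω·C) = 0 - j5.143e+04 Ω
Step 3 — Series combination: Z_total = R + C = 224 - j5.143e+04 Ω = 5.143e+04∠-89.8° Ω.
Step 4 — Source phasor: V = 64.7∠-143.3° V = -51.87 - j38.67 V.
Step 5 — Current: I = V / Z = 0.0007474 - j0.001012 A = 0.001258∠-53.5° A.
Step 6 — Complex power: S = V·I* = 0.0003545 - j0.0814 VA.
Step 7 — Real power: P = Re(S) = 0.0003545 W.
Step 8 — Reactive power: Q = Im(S) = -0.0814 VAR.
Step 9 — Apparent power: |S| = 0.0814 VA.
Step 10 — Power factor: PF = P/|S| = 0.004356 (leading).

(a) P = 0.0003545 W  (b) Q = -0.0814 VAR  (c) S = 0.0814 VA  (d) PF = 0.004356 (leading)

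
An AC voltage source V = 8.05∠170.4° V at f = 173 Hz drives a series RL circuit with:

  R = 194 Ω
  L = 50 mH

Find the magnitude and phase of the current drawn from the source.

Step 1 — Angular frequency: ω = 2π·f = 2π·173 = 1087 rad/s.
Step 2 — Component impedances:
  R: Z = R = 194 Ω
  L: Z = jωL = j·1087·0.05 = 0 + j54.35 Ω
Step 3 — Series combination: Z_total = R + L = 194 + j54.35 Ω = 201.5∠15.7° Ω.
Step 4 — Source phasor: V = 8.05∠170.4° V = -7.937 + j1.342 V.
Step 5 — Ohm's law: I = V / Z_total = (-7.937 + j1.342) / (194 + j54.35) = -0.03614 + j0.01704 A.
Step 6 — Convert to polar: |I| = 0.03996 A, ∠I = 154.7°.

I = 0.03996∠154.7° A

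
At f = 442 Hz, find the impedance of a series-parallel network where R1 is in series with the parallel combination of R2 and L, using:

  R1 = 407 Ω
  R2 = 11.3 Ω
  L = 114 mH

Step 1 — Angular frequency: ω = 2π·f = 2π·442 = 2777 rad/s.
Step 2 — Component impedances:
  R1: Z = R = 407 Ω
  R2: Z = R = 11.3 Ω
  L: Z = jωL = j·2777·0.114 = 0 + j316.6 Ω
Step 3 — Parallel branch: R2 || L = 1/(1/R2 + 1/L) = 11.29 + j0.4028 Ω.
Step 4 — Series with R1: Z_total = R1 + (R2 || L) = 418.3 + j0.4028 Ω = 418.3∠0.1° Ω.

Z = 418.3 + j0.4028 Ω = 418.3∠0.1° Ω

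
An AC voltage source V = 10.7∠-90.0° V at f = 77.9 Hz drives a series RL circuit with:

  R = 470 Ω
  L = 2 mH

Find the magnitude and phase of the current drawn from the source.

Step 1 — Angular frequency: ω = 2π·f = 2π·77.9 = 489.5 rad/s.
Step 2 — Component impedances:
  R: Z = R = 470 Ω
  L: Z = jωL = j·489.5·0.002 = 0 + j0.9789 Ω
Step 3 — Series combination: Z_total = R + L = 470 + j0.9789 Ω = 470∠0.1° Ω.
Step 4 — Source phasor: V = 10.7∠-90.0° V = 0 - j10.7 V.
Step 5 — Ohm's law: I = V / Z_total = (0 - j10.7) / (470 + j0.9789) = -4.742e-05 - j0.02277 A.
Step 6 — Convert to polar: |I| = 0.02277 A, ∠I = -90.1°.

I = 0.02277∠-90.1° A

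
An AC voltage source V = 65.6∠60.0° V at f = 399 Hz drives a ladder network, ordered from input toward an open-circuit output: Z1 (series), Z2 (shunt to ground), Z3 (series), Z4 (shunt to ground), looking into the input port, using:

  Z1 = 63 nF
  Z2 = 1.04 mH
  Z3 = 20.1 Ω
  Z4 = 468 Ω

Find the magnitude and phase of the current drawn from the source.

Step 1 — Angular frequency: ω = 2π·f = 2π·399 = 2507 rad/s.
Step 2 — Component impedances:
  Z1: Z = 1/(jωC) = -j/(ω·C) = 0 - j6332 Ω
  Z2: Z = jωL = j·2507·0.00104 = 0 + j2.607 Ω
  Z3: Z = R = 20.1 Ω
  Z4: Z = R = 468 Ω
Step 3 — Ladder network (open output): work backward from the far end, alternating series and parallel combinations. Z_in = 0.01393 - j6329 Ω = 6329∠-90.0° Ω.
Step 4 — Source phasor: V = 65.6∠60.0° V = 32.8 + j56.81 V.
Step 5 — Ohm's law: I = V / Z_total = (32.8 + j56.81) / (0.01393 - j6329) = -0.008976 + j0.005183 A.
Step 6 — Convert to polar: |I| = 0.01037 A, ∠I = 150.0°.

I = 0.01037∠150.0° A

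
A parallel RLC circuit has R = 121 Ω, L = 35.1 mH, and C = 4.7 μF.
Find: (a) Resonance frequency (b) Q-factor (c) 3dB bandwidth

Step 1 — Resonance: ω₀ = 1/√(LC) = 1/√(0.0351·4.7e-06) = 2462 rad/s.
Step 2 — f₀ = ω₀/(2π) = 391.8 Hz.
Step 3 — Parallel Q: Q = R/(ω₀L) = 121/(2462·0.0351) = 1.4.
Step 4 — Bandwidth: Δω = ω₀/Q = 1758 rad/s; BW = Δω/(2π) = 279.9 Hz.

(a) f₀ = 391.8 Hz  (b) Q = 1.4  (c) BW = 279.9 Hz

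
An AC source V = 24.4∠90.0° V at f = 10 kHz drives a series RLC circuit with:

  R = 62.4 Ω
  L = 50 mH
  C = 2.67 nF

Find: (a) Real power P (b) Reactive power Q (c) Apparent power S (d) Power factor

Step 1 — Angular frequency: ω = 2π·f = 2π·1e+04 = 6.283e+04 rad/s.
Step 2 — Component impedances:
  R: Z = R = 62.4 Ω
  L: Z = jωL = j·6.283e+04·0.05 = 0 + j3142 Ω
  C: Z = 1/(jωC) = -j/(ω·C) = 0 - j5961 Ω
Step 3 — Series combination: Z_total = R + L + C = 62.4 - j2819 Ω = 2820∠-88.7° Ω.
Step 4 — Source phasor: V = 24.4∠90.0° V = 0 + j24.4 V.
Step 5 — Current: I = V / Z = -0.00865 + j0.0001915 A = 0.008653∠178.7° A.
Step 6 — Complex power: S = V·I* = 0.004672 - j0.2111 VA.
Step 7 — Real power: P = Re(S) = 0.004672 W.
Step 8 — Reactive power: Q = Im(S) = -0.2111 VAR.
Step 9 — Apparent power: |S| = 0.2111 VA.
Step 10 — Power factor: PF = P/|S| = 0.02213 (leading).

(a) P = 0.004672 W  (b) Q = -0.2111 VAR  (c) S = 0.2111 VA  (d) PF = 0.02213 (leading)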